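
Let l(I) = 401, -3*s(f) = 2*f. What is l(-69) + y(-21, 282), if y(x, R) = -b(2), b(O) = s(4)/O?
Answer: 1207/3 ≈ 402.33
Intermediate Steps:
s(f) = -2*f/3
b(O) = -8/(3*O) (b(O) = (-⅔*4)/O = -8/(3*O))
y(x, R) = 4/3 (y(x, R) = -(-8)/(3*2) = -1*(-4/3) = 4/3)
l(-69) + y(-21, 282) = 401 + 4/3 = 1207/3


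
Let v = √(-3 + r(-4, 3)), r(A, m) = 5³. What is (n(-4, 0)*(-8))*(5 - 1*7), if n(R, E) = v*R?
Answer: -64*√122 ≈ -706.90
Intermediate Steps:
r(A, m) = 125
v = √122 (v = √(-3 + 125) = √122 ≈ 11.045)
n(R, E) = R*√122 (n(R, E) = √122*R = R*√122)
(n(-4, 0)*(-8))*(5 - 1*7) = (-4*√122*(-8))*(5 - 1*7) = (32*√122)*(5 - 7) = (32*√122)*(-2) = -64*√122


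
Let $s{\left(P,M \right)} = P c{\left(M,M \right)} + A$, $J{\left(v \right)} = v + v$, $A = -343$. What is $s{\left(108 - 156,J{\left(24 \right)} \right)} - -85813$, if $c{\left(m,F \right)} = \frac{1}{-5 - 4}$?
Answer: $\frac{256426}{3} \approx 85475.0$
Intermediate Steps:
$c{\left(m,F \right)} = - \frac{1}{9}$ ($c{\left(m,F \right)} = \frac{1}{-9} = - \frac{1}{9}$)
$J{\left(v \right)} = 2 v$
$s{\left(P,M \right)} = -343 - \frac{P}{9}$ ($s{\left(P,M \right)} = P \left(- \frac{1}{9}\right) - 343 = - \frac{P}{9} - 343 = -343 - \frac{P}{9}$)
$s{\left(108 - 156,J{\left(24 \right)} \right)} - -85813 = \left(-343 - \frac{108 - 156}{9}\right) - -85813 = \left(-343 - - \frac{16}{3}\right) + 85813 = \left(-343 + \frac{16}{3}\right) + 85813 = - \frac{1013}{3} + 85813 = \frac{256426}{3}$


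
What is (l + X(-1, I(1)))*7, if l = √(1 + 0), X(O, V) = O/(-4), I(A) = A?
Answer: 35/4 ≈ 8.7500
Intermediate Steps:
X(O, V) = -O/4 (X(O, V) = O*(-¼) = -O/4)
l = 1 (l = √1 = 1)
(l + X(-1, I(1)))*7 = (1 - ¼*(-1))*7 = (1 + ¼)*7 = (5/4)*7 = 35/4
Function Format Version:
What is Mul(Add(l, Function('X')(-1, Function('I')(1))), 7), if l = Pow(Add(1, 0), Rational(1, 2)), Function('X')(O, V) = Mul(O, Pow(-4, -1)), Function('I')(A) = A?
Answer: Rational(35, 4) ≈ 8.7500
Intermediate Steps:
Function('X')(O, V) = Mul(Rational(-1, 4), O) (Function('X')(O, V) = Mul(O, Rational(-1, 4)) = Mul(Rational(-1, 4), O))
l = 1 (l = Pow(1, Rational(1, 2)) = 1)
Mul(Add(l, Function('X')(-1, Function('I')(1))), 7) = Mul(Add(1, Mul(Rational(-1, 4), -1)), 7) = Mul(Add(1, Rational(1, 4)), 7) = Mul(Rational(5, 4), 7) = Rational(35, 4)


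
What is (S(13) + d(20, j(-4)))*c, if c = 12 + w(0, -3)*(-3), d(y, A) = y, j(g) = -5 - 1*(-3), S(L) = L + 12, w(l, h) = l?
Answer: 540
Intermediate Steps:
S(L) = 12 + L
j(g) = -2 (j(g) = -5 + 3 = -2)
c = 12 (c = 12 + 0*(-3) = 12 + 0 = 12)
(S(13) + d(20, j(-4)))*c = ((12 + 13) + 20)*12 = (25 + 20)*12 = 45*12 = 540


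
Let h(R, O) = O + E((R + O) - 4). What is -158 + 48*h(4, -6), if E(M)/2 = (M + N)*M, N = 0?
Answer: 3010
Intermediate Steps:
E(M) = 2*M² (E(M) = 2*((M + 0)*M) = 2*(M*M) = 2*M²)
h(R, O) = O + 2*(-4 + O + R)² (h(R, O) = O + 2*((R + O) - 4)² = O + 2*((O + R) - 4)² = O + 2*(-4 + O + R)²)
-158 + 48*h(4, -6) = -158 + 48*(-6 + 2*(-4 - 6 + 4)²) = -158 + 48*(-6 + 2*(-6)²) = -158 + 48*(-6 + 2*36) = -158 + 48*(-6 + 72) = -158 + 48*66 = -158 + 3168 = 3010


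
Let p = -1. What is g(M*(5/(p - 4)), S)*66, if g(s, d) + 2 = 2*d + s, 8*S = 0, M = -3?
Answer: 66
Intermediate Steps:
S = 0 (S = (1/8)*0 = 0)
g(s, d) = -2 + s + 2*d (g(s, d) = -2 + (2*d + s) = -2 + (s + 2*d) = -2 + s + 2*d)
g(M*(5/(p - 4)), S)*66 = (-2 - 15/(-1 - 4) + 2*0)*66 = (-2 - 15/(-5) + 0)*66 = (-2 - 15*(-1)/5 + 0)*66 = (-2 - 3*(-1) + 0)*66 = (-2 + 3 + 0)*66 = 1*66 = 66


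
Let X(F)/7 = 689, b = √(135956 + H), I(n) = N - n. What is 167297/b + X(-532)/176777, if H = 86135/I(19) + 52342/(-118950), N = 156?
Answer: 4823/176777 + 836485*√362719373736411354/1112898978398 ≈ 452.70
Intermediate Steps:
I(n) = 156 - n
H = 5119293698/8148075 (H = 86135/(156 - 1*19) + 52342/(-118950) = 86135/(156 - 19) + 52342*(-1/118950) = 86135/137 - 26171/59475 = 5119293698/8148075 ≈ 628.28)
b = √362719373736411354/1629615 (b = √(135956 + 5119293698/8148075) = √(1112898978398/8148075) = √362719373736411354/1629615 ≈ 369.57)
X(F) = 4823 (X(F) = 7*689 = 4823)
167297/b + X(-532)/176777 = 167297/((√362719373736411354/1629615)) + 4823/176777 = 167297*(5*√362719373736411354/1112898978398) + 4823*(1/176777) = 836485*√362719373736411354/1112898978398 + 4823/176777 = 4823/176777 + 836485*√362719373736411354/1112898978398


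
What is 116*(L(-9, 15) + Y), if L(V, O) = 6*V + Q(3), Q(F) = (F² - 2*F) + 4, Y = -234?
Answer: -32596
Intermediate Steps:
Q(F) = 4 + F² - 2*F
L(V, O) = 7 + 6*V (L(V, O) = 6*V + (4 + 3² - 2*3) = 6*V + (4 + 9 - 6) = 6*V + 7 = 7 + 6*V)
116*(L(-9, 15) + Y) = 116*((7 + 6*(-9)) - 234) = 116*((7 - 54) - 234) = 116*(-47 - 234) = 116*(-281) = -32596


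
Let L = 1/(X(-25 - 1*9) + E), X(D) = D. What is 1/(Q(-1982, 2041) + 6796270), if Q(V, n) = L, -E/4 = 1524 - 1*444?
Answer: 4354/29590959579 ≈ 1.4714e-7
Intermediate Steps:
E = -4320 (E = -4*(1524 - 1*444) = -4*(1524 - 444) = -4*1080 = -4320)
L = -1/4354 (L = 1/((-25 - 1*9) - 4320) = 1/((-25 - 9) - 4320) = 1/(-34 - 4320) = 1/(-4354) = -1/4354 ≈ -0.00022967)
Q(V, n) = -1/4354
1/(Q(-1982, 2041) + 6796270) = 1/(-1/4354 + 6796270) = 1/(29590959579/4354) = 4354/29590959579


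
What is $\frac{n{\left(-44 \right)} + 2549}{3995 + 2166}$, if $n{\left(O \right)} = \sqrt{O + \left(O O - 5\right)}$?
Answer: $\frac{2549}{6161} + \frac{\sqrt{1887}}{6161} \approx 0.42078$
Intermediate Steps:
$n{\left(O \right)} = \sqrt{-5 + O + O^{2}}$ ($n{\left(O \right)} = \sqrt{O + \left(O^{2} - 5\right)} = \sqrt{O + \left(-5 + O^{2}\right)} = \sqrt{-5 + O + O^{2}}$)
$\frac{n{\left(-44 \right)} + 2549}{3995 + 2166} = \frac{\sqrt{-5 - 44 + \left(-44\right)^{2}} + 2549}{3995 + 2166} = \frac{\sqrt{-5 - 44 + 1936} + 2549}{6161} = \left(\sqrt{1887} + 2549\right) \frac{1}{6161} = \left(2549 + \sqrt{1887}\right) \frac{1}{6161} = \frac{2549}{6161} + \frac{\sqrt{1887}}{6161}$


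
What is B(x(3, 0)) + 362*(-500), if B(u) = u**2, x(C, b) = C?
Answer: -180991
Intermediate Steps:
B(x(3, 0)) + 362*(-500) = 3**2 + 362*(-500) = 9 - 181000 = -180991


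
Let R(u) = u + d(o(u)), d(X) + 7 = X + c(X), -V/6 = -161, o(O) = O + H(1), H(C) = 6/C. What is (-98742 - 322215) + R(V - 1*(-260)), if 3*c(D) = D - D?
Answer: -418506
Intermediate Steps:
o(O) = 6 + O (o(O) = O + 6/1 = O + 6*1 = O + 6 = 6 + O)
V = 966 (V = -6*(-161) = 966)
c(D) = 0 (c(D) = (D - D)/3 = (⅓)*0 = 0)
d(X) = -7 + X (d(X) = -7 + (X + 0) = -7 + X)
R(u) = -1 + 2*u (R(u) = u + (-7 + (6 + u)) = u + (-1 + u) = -1 + 2*u)
(-98742 - 322215) + R(V - 1*(-260)) = (-98742 - 322215) + (-1 + 2*(966 - 1*(-260))) = -420957 + (-1 + 2*(966 + 260)) = -420957 + (-1 + 2*1226) = -420957 + (-1 + 2452) = -420957 + 2451 = -418506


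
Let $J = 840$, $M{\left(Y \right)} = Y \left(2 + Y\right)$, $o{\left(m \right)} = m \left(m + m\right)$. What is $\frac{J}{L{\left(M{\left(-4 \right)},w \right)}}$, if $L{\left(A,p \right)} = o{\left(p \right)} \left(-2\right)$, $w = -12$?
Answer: $- \frac{35}{24} \approx -1.4583$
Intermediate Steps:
$o{\left(m \right)} = 2 m^{2}$ ($o{\left(m \right)} = m 2 m = 2 m^{2}$)
$L{\left(A,p \right)} = - 4 p^{2}$ ($L{\left(A,p \right)} = 2 p^{2} \left(-2\right) = - 4 p^{2}$)
$\frac{J}{L{\left(M{\left(-4 \right)},w \right)}} = \frac{840}{\left(-4\right) \left(-12\right)^{2}} = \frac{840}{\left(-4\right) 144} = \frac{840}{-576} = 840 \left(- \frac{1}{576}\right) = - \frac{35}{24}$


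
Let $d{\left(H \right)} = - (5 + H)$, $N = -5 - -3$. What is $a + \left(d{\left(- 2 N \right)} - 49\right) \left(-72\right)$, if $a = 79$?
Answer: $4255$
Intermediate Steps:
$N = -2$ ($N = -5 + 3 = -2$)
$d{\left(H \right)} = -5 - H$
$a + \left(d{\left(- 2 N \right)} - 49\right) \left(-72\right) = 79 + \left(\left(-5 - \left(-2\right) \left(-2\right)\right) - 49\right) \left(-72\right) = 79 + \left(\left(-5 - 4\right) - 49\right) \left(-72\right) = 79 + \left(-9 - 49\right) \left(-72\right) = 79 - -4176 = 79 + 4176 = 4255$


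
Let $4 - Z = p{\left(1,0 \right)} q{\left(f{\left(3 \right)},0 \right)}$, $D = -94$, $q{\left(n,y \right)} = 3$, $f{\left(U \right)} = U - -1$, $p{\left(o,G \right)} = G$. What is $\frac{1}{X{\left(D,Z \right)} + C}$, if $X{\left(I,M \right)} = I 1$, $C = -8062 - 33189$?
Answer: $- \frac{1}{41345} \approx -2.4187 \cdot 10^{-5}$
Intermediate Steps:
$f{\left(U \right)} = 1 + U$ ($f{\left(U \right)} = U + 1 = 1 + U$)
$C = -41251$ ($C = -8062 - 33189 = -41251$)
$Z = 4$ ($Z = 4 - 0 \cdot 3 = 4 - 0 = 4 + 0 = 4$)
$X{\left(I,M \right)} = I$
$\frac{1}{X{\left(D,Z \right)} + C} = \frac{1}{-94 - 41251} = \frac{1}{-41345} = - \frac{1}{41345}$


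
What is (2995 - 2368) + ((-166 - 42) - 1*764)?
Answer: -345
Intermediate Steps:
(2995 - 2368) + ((-166 - 42) - 1*764) = 627 + (-208 - 764) = 627 - 972 = -345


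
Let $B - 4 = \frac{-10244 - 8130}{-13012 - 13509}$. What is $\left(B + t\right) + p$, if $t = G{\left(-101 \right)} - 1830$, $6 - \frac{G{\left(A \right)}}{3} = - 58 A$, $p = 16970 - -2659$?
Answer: $\frac{6569061}{26521} \approx 247.69$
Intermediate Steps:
$p = 19629$ ($p = 16970 + 2659 = 19629$)
$G{\left(A \right)} = 18 + 174 A$ ($G{\left(A \right)} = 18 - 3 \left(- 58 A\right) = 18 + 174 A$)
$B = \frac{124458}{26521}$ ($B = 4 + \frac{-10244 - 8130}{-13012 - 13509} = 4 - \frac{18374}{-26521} = 4 - - \frac{18374}{26521} = 4 + \frac{18374}{26521} = \frac{124458}{26521} \approx 4.6928$)
$t = -19386$ ($t = \left(18 + 174 \left(-101\right)\right) - 1830 = \left(18 - 17574\right) - 1830 = -17556 - 1830 = -19386$)
$\left(B + t\right) + p = \left(\frac{124458}{26521} - 19386\right) + 19629 = - \frac{514011648}{26521} + 19629 = \frac{6569061}{26521}$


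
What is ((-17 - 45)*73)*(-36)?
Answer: 162936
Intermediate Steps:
((-17 - 45)*73)*(-36) = -62*73*(-36) = -4526*(-36) = 162936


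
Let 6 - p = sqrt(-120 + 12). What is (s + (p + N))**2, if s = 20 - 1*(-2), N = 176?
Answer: 41508 - 2448*I*sqrt(3) ≈ 41508.0 - 4240.1*I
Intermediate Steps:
p = 6 - 6*I*sqrt(3) (p = 6 - sqrt(-120 + 12) = 6 - sqrt(-108) = 6 - 6*I*sqrt(3) ≈ 6.0 - 10.392*I)
s = 22 (s = 20 + 2 = 22)
(s + (p + N))**2 = (22 + ((6 - 6*I*sqrt(3)) + 176))**2 = (22 + (182 - 6*I*sqrt(3)))**2 = (204 - 6*I*sqrt(3))**2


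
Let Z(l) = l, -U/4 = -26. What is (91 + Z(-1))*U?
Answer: 9360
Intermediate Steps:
U = 104 (U = -4*(-26) = 104)
(91 + Z(-1))*U = (91 - 1)*104 = 90*104 = 9360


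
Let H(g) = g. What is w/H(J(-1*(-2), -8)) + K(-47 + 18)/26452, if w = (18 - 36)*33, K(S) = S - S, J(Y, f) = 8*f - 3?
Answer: 594/67 ≈ 8.8657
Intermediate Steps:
J(Y, f) = -3 + 8*f
K(S) = 0
w = -594 (w = -18*33 = -594)
w/H(J(-1*(-2), -8)) + K(-47 + 18)/26452 = -594/(-3 + 8*(-8)) + 0/26452 = -594/(-3 - 64) + 0*(1/26452) = -594/(-67) + 0 = -594*(-1/67) + 0 = 594/67 + 0 = 594/67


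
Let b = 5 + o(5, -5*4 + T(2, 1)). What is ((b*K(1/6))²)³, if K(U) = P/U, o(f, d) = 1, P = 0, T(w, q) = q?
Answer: 0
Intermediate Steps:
K(U) = 0 (K(U) = 0/U = 0)
b = 6 (b = 5 + 1 = 6)
((b*K(1/6))²)³ = ((6*0)²)³ = (0²)³ = 0³ = 0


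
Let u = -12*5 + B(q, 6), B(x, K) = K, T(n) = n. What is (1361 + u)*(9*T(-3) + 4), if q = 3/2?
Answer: -30061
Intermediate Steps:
q = 3/2 (q = 3*(½) = 3/2 ≈ 1.5000)
u = -54 (u = -12*5 + 6 = -60 + 6 = -54)
(1361 + u)*(9*T(-3) + 4) = (1361 - 54)*(9*(-3) + 4) = 1307*(-27 + 4) = 1307*(-23) = -30061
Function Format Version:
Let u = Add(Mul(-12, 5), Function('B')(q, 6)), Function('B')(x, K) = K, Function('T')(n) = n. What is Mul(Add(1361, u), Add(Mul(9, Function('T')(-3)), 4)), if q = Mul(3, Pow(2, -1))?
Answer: -30061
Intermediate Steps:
q = Rational(3, 2) (q = Mul(3, Rational(1, 2)) = Rational(3, 2) ≈ 1.5000)
u = -54 (u = Add(Mul(-12, 5), 6) = Add(-60, 6) = -54)
Mul(Add(1361, u), Add(Mul(9, Function('T')(-3)), 4)) = Mul(Add(1361, -54), Add(Mul(9, -3), 4)) = Mul(1307, Add(-27, 4)) = Mul(1307, -23) = -30061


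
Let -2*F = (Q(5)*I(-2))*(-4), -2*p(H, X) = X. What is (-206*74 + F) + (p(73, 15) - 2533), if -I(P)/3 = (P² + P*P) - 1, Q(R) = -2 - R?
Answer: -34981/2 ≈ -17491.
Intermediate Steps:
p(H, X) = -X/2
I(P) = 3 - 6*P² (I(P) = -3*((P² + P*P) - 1) = -3*((P² + P²) - 1) = -3*(2*P² - 1) = -3*(-1 + 2*P²) = 3 - 6*P²)
F = 294 (F = -(-2 - 1*5)*(3 - 6*(-2)²)*(-4)/2 = -(-2 - 5)*(3 - 6*4)*(-4)/2 = -(-7*(3 - 24))*(-4)/2 = -(-7*(-21))*(-4)/2 = -147*(-4)/2 = -½*(-588) = 294)
(-206*74 + F) + (p(73, 15) - 2533) = (-206*74 + 294) + (-½*15 - 2533) = (-15244 + 294) + (-15/2 - 2533) = -14950 - 5081/2 = -34981/2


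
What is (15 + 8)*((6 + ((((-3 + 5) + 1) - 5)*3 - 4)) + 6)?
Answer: 46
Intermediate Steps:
(15 + 8)*((6 + ((((-3 + 5) + 1) - 5)*3 - 4)) + 6) = 23*((6 + (((2 + 1) - 5)*3 - 4)) + 6) = 23*((6 + ((3 - 5)*3 - 4)) + 6) = 23*((6 + (-2*3 - 4)) + 6) = 23*((6 + (-6 - 4)) + 6) = 23*((6 - 10) + 6) = 23*(-4 + 6) = 23*2 = 46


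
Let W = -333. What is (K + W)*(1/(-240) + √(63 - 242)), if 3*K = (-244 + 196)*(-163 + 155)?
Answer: 41/48 - 205*I*√179 ≈ 0.85417 - 2742.7*I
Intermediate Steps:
K = 128 (K = ((-244 + 196)*(-163 + 155))/3 = (-48*(-8))/3 = (⅓)*384 = 128)
(K + W)*(1/(-240) + √(63 - 242)) = (128 - 333)*(1/(-240) + √(63 - 242)) = -205*(-1/240 + √(-179)) = -205*(-1/240 + I*√179) = 41/48 - 205*I*√179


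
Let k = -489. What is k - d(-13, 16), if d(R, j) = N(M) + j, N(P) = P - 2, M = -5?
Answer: -498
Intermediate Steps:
N(P) = -2 + P
d(R, j) = -7 + j (d(R, j) = (-2 - 5) + j = -7 + j)
k - d(-13, 16) = -489 - (-7 + 16) = -489 - 1*9 = -489 - 9 = -498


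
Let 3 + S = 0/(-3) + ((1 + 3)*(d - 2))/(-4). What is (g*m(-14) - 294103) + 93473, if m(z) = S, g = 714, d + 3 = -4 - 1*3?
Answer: -194204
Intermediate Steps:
d = -10 (d = -3 + (-4 - 1*3) = -3 + (-4 - 3) = -3 - 7 = -10)
S = 9 (S = -3 + (0/(-3) + ((1 + 3)*(-10 - 2))/(-4)) = -3 + (0*(-1/3) + (4*(-12))*(-1/4)) = -3 + (0 - 48*(-1/4)) = -3 + (0 + 12) = -3 + 12 = 9)
m(z) = 9
(g*m(-14) - 294103) + 93473 = (714*9 - 294103) + 93473 = (6426 - 294103) + 93473 = -287677 + 93473 = -194204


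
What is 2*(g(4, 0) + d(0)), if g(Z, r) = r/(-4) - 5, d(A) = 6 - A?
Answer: 2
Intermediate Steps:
g(Z, r) = -5 - r/4 (g(Z, r) = -r/4 - 5 = -5 - r/4)
2*(g(4, 0) + d(0)) = 2*((-5 - ¼*0) + (6 - 1*0)) = 2*((-5 + 0) + (6 + 0)) = 2*(-5 + 6) = 2*1 = 2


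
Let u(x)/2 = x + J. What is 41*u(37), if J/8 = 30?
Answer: 22714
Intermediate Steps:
J = 240 (J = 8*30 = 240)
u(x) = 480 + 2*x (u(x) = 2*(x + 240) = 2*(240 + x) = 480 + 2*x)
41*u(37) = 41*(480 + 2*37) = 41*(480 + 74) = 41*554 = 22714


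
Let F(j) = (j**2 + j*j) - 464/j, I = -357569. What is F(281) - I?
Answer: 144852507/281 ≈ 5.1549e+5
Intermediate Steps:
F(j) = -464/j + 2*j**2 (F(j) = (j**2 + j**2) - 464/j = 2*j**2 - 464/j = -464/j + 2*j**2)
F(281) - I = 2*(-232 + 281**3)/281 - 1*(-357569) = 2*(1/281)*(-232 + 22188041) + 357569 = 2*(1/281)*22187809 + 357569 = 44375618/281 + 357569 = 144852507/281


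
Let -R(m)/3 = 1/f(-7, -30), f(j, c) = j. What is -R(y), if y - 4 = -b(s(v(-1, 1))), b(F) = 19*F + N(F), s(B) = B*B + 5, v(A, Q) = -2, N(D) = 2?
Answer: -3/7 ≈ -0.42857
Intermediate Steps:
s(B) = 5 + B² (s(B) = B² + 5 = 5 + B²)
b(F) = 2 + 19*F (b(F) = 19*F + 2 = 2 + 19*F)
y = -169 (y = 4 - (2 + 19*(5 + (-2)²)) = 4 - (2 + 19*(5 + 4)) = 4 - (2 + 19*9) = 4 - (2 + 171) = 4 - 1*173 = 4 - 173 = -169)
R(m) = 3/7 (R(m) = -3/(-7) = -3*(-⅐) = 3/7)
-R(y) = -1*3/7 = -3/7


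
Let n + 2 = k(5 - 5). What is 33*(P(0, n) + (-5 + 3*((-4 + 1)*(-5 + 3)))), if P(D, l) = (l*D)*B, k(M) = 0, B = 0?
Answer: 429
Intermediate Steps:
n = -2 (n = -2 + 0 = -2)
P(D, l) = 0 (P(D, l) = (l*D)*0 = (D*l)*0 = 0)
33*(P(0, n) + (-5 + 3*((-4 + 1)*(-5 + 3)))) = 33*(0 + (-5 + 3*((-4 + 1)*(-5 + 3)))) = 33*(0 + (-5 + 3*(-3*(-2)))) = 33*(0 + (-5 + 3*6)) = 33*(0 + (-5 + 18)) = 33*(0 + 13) = 33*13 = 429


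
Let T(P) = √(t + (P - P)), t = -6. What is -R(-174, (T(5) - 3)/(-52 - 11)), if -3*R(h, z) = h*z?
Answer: -58/21 + 58*I*√6/63 ≈ -2.7619 + 2.2551*I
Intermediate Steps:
T(P) = I*√6 (T(P) = √(-6 + (P - P)) = √(-6 + 0) = √(-6) = I*√6)
R(h, z) = -h*z/3
-R(-174, (T(5) - 3)/(-52 - 11)) = -(-1)*(-174)*(I*√6 - 3)/(-52 - 11)/3 = -(-1)*(-174)*(-3 + I*√6)/(-63)/3 = -(-1)*(-174)*(-3 + I*√6)*(-1/63)/3 = -(-1)*(-174)*(1/21 - I*√6/63)/3 = -(58/21 - 58*I*√6/63) = -58/21 + 58*I*√6/63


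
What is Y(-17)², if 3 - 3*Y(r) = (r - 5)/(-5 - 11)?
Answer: 169/576 ≈ 0.29340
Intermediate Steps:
Y(r) = 43/48 + r/48 (Y(r) = 1 - (r - 5)/(3*(-5 - 11)) = 1 - (-5 + r)/(3*(-16)) = 1 - (-5 + r)*(-1)/(3*16) = 1 - (5/16 - r/16)/3 = 1 + (-5/48 + r/48) = 43/48 + r/48)
Y(-17)² = (43/48 + (1/48)*(-17))² = (43/48 - 17/48)² = (13/24)² = 169/576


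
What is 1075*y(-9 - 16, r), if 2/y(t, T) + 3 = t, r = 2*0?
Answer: -1075/14 ≈ -76.786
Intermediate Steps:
r = 0
y(t, T) = 2/(-3 + t)
1075*y(-9 - 16, r) = 1075*(2/(-3 + (-9 - 16))) = 1075*(2/(-3 - 25)) = 1075*(2/(-28)) = 1075*(2*(-1/28)) = 1075*(-1/14) = -1075/14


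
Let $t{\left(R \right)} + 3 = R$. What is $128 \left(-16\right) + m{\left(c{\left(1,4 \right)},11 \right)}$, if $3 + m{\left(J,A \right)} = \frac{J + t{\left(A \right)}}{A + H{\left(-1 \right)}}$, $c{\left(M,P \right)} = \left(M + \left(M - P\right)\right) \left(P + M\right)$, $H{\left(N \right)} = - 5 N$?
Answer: $- \frac{16409}{8} \approx -2051.1$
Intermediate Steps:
$t{\left(R \right)} = -3 + R$
$c{\left(M,P \right)} = \left(M + P\right) \left(- P + 2 M\right)$ ($c{\left(M,P \right)} = \left(- P + 2 M\right) \left(M + P\right) = \left(M + P\right) \left(- P + 2 M\right)$)
$m{\left(J,A \right)} = -3 + \frac{-3 + A + J}{5 + A}$ ($m{\left(J,A \right)} = -3 + \frac{J + \left(-3 + A\right)}{A - -5} = -3 + \frac{-3 + A + J}{A + 5} = -3 + \frac{-3 + A + J}{5 + A}$)
$128 \left(-16\right) + m{\left(c{\left(1,4 \right)},11 \right)} = 128 \left(-16\right) + \frac{-18 + \left(- 4^{2} + 2 \cdot 1^{2} + 1 \cdot 4\right) - 22}{5 + 11} = -2048 + \frac{-18 + \left(\left(-1\right) 16 + 2 \cdot 1 + 4\right) - 22}{16} = -2048 + \frac{-18 + \left(-16 + 2 + 4\right) - 22}{16} = -2048 + \frac{-18 - 10 - 22}{16} = -2048 + \frac{1}{16} \left(-50\right) = -2048 - \frac{25}{8} = - \frac{16409}{8}$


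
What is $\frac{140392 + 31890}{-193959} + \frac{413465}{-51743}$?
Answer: $- \frac{89109645461}{10036020537} \approx -8.879$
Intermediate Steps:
$\frac{140392 + 31890}{-193959} + \frac{413465}{-51743} = 172282 \left(- \frac{1}{193959}\right) + 413465 \left(- \frac{1}{51743}\right) = - \frac{172282}{193959} - \frac{413465}{51743} = - \frac{89109645461}{10036020537}$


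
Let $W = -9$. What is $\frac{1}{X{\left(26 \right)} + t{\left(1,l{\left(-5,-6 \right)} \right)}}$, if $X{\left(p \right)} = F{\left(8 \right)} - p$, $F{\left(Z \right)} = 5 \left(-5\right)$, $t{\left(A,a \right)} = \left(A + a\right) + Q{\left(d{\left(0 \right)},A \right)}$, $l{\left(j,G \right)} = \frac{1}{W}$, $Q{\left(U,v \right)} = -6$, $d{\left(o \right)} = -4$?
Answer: $- \frac{9}{505} \approx -0.017822$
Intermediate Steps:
$l{\left(j,G \right)} = - \frac{1}{9}$ ($l{\left(j,G \right)} = \frac{1}{-9} = - \frac{1}{9}$)
$t{\left(A,a \right)} = -6 + A + a$ ($t{\left(A,a \right)} = \left(A + a\right) - 6 = -6 + A + a$)
$F{\left(Z \right)} = -25$
$X{\left(p \right)} = -25 - p$
$\frac{1}{X{\left(26 \right)} + t{\left(1,l{\left(-5,-6 \right)} \right)}} = \frac{1}{\left(-25 - 26\right) - \frac{46}{9}} = \frac{1}{-51 - \frac{46}{9}} = \frac{1}{- \frac{505}{9}} = - \frac{9}{505}$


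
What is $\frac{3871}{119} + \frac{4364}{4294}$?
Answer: $\frac{1224385}{36499} \approx 33.546$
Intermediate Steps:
$\frac{3871}{119} + \frac{4364}{4294} = 3871 \cdot \frac{1}{119} + 4364 \cdot \frac{1}{4294} = \frac{553}{17} + \frac{2182}{2147} = \frac{1224385}{36499}$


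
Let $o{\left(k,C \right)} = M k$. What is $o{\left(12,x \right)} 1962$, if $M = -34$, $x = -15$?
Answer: $-800496$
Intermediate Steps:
$o{\left(k,C \right)} = - 34 k$
$o{\left(12,x \right)} 1962 = \left(-34\right) 12 \cdot 1962 = \left(-408\right) 1962 = -800496$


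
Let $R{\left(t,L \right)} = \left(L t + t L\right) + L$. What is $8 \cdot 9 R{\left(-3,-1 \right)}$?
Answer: $360$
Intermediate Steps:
$R{\left(t,L \right)} = L + 2 L t$ ($R{\left(t,L \right)} = \left(L t + L t\right) + L = 2 L t + L = L + 2 L t$)
$8 \cdot 9 R{\left(-3,-1 \right)} = 8 \cdot 9 \left(- (1 + 2 \left(-3\right))\right) = 72 \left(- (1 - 6)\right) = 72 \left(\left(-1\right) \left(-5\right)\right) = 72 \cdot 5 = 360$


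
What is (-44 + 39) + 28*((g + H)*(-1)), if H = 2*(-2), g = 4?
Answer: -5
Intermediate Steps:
H = -4
(-44 + 39) + 28*((g + H)*(-1)) = (-44 + 39) + 28*((4 - 4)*(-1)) = -5 + 28*(0*(-1)) = -5 + 28*0 = -5 + 0 = -5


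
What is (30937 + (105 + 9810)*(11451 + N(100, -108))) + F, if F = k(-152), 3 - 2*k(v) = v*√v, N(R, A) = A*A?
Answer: 458432327/2 + 152*I*√38 ≈ 2.2922e+8 + 936.99*I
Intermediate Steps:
N(R, A) = A²
k(v) = 3/2 - v^(3/2)/2 (k(v) = 3/2 - v*√v/2 = 3/2 - v^(3/2)/2)
F = 3/2 + 152*I*√38 (F = 3/2 - (-152)*I*√38 = 3/2 + 152*I*√38 ≈ 1.5 + 936.99*I)
(30937 + (105 + 9810)*(11451 + N(100, -108))) + F = (30937 + (105 + 9810)*(11451 + (-108)²)) + (3/2 + 152*I*√38) = (30937 + 9915*(11451 + 11664)) + (3/2 + 152*I*√38) = (30937 + 9915*23115) + (3/2 + 152*I*√38) = (30937 + 229185225) + (3/2 + 152*I*√38) = 229216162 + (3/2 + 152*I*√38) = 458432327/2 + 152*I*√38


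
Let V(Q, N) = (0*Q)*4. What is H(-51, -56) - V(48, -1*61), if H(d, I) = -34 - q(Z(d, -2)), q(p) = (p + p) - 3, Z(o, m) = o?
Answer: 71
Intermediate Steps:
q(p) = -3 + 2*p (q(p) = 2*p - 3 = -3 + 2*p)
V(Q, N) = 0 (V(Q, N) = 0*4 = 0)
H(d, I) = -31 - 2*d (H(d, I) = -34 - (-3 + 2*d) = -34 + (3 - 2*d) = -31 - 2*d)
H(-51, -56) - V(48, -1*61) = (-31 - 2*(-51)) - 1*0 = (-31 + 102) + 0 = 71 + 0 = 71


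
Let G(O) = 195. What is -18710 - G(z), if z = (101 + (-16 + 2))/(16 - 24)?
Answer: -18905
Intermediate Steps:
z = -87/8 (z = (101 - 14)/(-8) = 87*(-1/8) = -87/8 ≈ -10.875)
-18710 - G(z) = -18710 - 1*195 = -18710 - 195 = -18905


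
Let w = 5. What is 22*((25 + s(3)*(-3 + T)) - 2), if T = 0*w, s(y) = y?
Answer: 308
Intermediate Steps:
T = 0 (T = 0*5 = 0)
22*((25 + s(3)*(-3 + T)) - 2) = 22*((25 + 3*(-3 + 0)) - 2) = 22*((25 + 3*(-3)) - 2) = 22*((25 - 9) - 2) = 22*(16 - 2) = 22*14 = 308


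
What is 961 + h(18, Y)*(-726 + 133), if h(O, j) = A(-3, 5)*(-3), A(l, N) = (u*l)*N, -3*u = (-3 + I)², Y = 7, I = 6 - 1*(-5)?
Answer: 570241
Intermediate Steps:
I = 11 (I = 6 + 5 = 11)
u = -64/3 (u = -(-3 + 11)²/3 = -⅓*8² = -⅓*64 = -64/3 ≈ -21.333)
A(l, N) = -64*N*l/3 (A(l, N) = (-64*l/3)*N = -64*N*l/3)
h(O, j) = -960 (h(O, j) = -64/3*5*(-3)*(-3) = 320*(-3) = -960)
961 + h(18, Y)*(-726 + 133) = 961 - 960*(-726 + 133) = 961 - 960*(-593) = 961 + 569280 = 570241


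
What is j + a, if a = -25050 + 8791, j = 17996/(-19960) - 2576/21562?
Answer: -874743443049/53797190 ≈ -16260.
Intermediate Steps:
j = -54930839/53797190 (j = 17996*(-1/19960) - 2576*1/21562 = -4499/4990 - 1288/10781 = -54930839/53797190 ≈ -1.0211)
a = -16259
j + a = -54930839/53797190 - 16259 = -874743443049/53797190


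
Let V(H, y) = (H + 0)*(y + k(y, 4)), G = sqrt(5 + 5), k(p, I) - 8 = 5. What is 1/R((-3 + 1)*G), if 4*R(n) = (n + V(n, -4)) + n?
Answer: -sqrt(10)/55 ≈ -0.057496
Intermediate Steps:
k(p, I) = 13 (k(p, I) = 8 + 5 = 13)
G = sqrt(10) ≈ 3.1623
V(H, y) = H*(13 + y) (V(H, y) = (H + 0)*(y + 13) = H*(13 + y))
R(n) = 11*n/4 (R(n) = ((n + n*(13 - 4)) + n)/4 = ((n + n*9) + n)/4 = ((n + 9*n) + n)/4 = (10*n + n)/4 = (11*n)/4 = 11*n/4)
1/R((-3 + 1)*G) = 1/(11*((-3 + 1)*sqrt(10))/4) = 1/(11*(-2*sqrt(10))/4) = 1/(-11*sqrt(10)/2) = -sqrt(10)/55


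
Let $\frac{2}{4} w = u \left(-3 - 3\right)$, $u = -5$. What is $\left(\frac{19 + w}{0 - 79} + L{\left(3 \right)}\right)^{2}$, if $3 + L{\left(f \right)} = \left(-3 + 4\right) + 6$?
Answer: $9$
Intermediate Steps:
$w = 60$ ($w = 2 \left(- 5 \left(-3 - 3\right)\right) = 2 \left(\left(-5\right) \left(-6\right)\right) = 2 \cdot 30 = 60$)
$L{\left(f \right)} = 4$ ($L{\left(f \right)} = -3 + \left(\left(-3 + 4\right) + 6\right) = -3 + \left(1 + 6\right) = -3 + 7 = 4$)
$\left(\frac{19 + w}{0 - 79} + L{\left(3 \right)}\right)^{2} = \left(\frac{19 + 60}{0 - 79} + 4\right)^{2} = \left(\frac{79}{-79} + 4\right)^{2} = \left(79 \left(- \frac{1}{79}\right) + 4\right)^{2} = \left(-1 + 4\right)^{2} = 3^{2} = 9$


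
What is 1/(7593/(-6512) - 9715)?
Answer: -6512/63271673 ≈ -0.00010292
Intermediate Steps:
1/(7593/(-6512) - 9715) = 1/(7593*(-1/6512) - 9715) = 1/(-7593/6512 - 9715) = 1/(-63271673/6512) = -6512/63271673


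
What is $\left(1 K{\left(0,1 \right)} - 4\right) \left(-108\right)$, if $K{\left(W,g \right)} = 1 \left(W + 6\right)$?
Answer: $-216$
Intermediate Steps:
$K{\left(W,g \right)} = 6 + W$ ($K{\left(W,g \right)} = 1 \left(6 + W\right) = 6 + W$)
$\left(1 K{\left(0,1 \right)} - 4\right) \left(-108\right) = \left(1 \left(6 + 0\right) - 4\right) \left(-108\right) = \left(1 \cdot 6 - 4\right) \left(-108\right) = \left(6 - 4\right) \left(-108\right) = 2 \left(-108\right) = -216$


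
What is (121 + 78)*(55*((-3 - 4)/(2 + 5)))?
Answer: -10945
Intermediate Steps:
(121 + 78)*(55*((-3 - 4)/(2 + 5))) = 199*(55*(-7/7)) = 199*(55*(-7*⅐)) = 199*(55*(-1)) = 199*(-55) = -10945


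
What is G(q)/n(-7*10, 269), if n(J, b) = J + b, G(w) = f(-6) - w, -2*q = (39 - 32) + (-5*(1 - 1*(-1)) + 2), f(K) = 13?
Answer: 25/398 ≈ 0.062814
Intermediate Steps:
q = ½ (q = -((39 - 32) + (-5*(1 - 1*(-1)) + 2))/2 = -(7 + (-5*(1 + 1) + 2))/2 = -(7 + (-5*2 + 2))/2 = -(7 + (-10 + 2))/2 = -(7 - 8)/2 = -½*(-1) = ½ ≈ 0.50000)
G(w) = 13 - w
G(q)/n(-7*10, 269) = (13 - 1*½)/(-7*10 + 269) = (13 - ½)/(-70 + 269) = (25/2)/199 = (25/2)*(1/199) = 25/398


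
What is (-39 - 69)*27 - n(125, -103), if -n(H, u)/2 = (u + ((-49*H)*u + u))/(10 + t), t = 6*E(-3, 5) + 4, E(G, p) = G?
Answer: -636501/2 ≈ -3.1825e+5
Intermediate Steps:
t = -14 (t = 6*(-3) + 4 = -18 + 4 = -14)
n(H, u) = u - 49*H*u/2 (n(H, u) = -2*(u + ((-49*H)*u + u))/(10 - 14) = -2*(u + (-49*H*u + u))/(-4) = -2*(u + (u - 49*H*u))*(-1)/4 = -2*(2*u - 49*H*u)*(-1)/4 = -2*(-u/2 + 49*H*u/4) = u - 49*H*u/2)
(-39 - 69)*27 - n(125, -103) = (-39 - 69)*27 - (-103)*(2 - 49*125)/2 = -108*27 - (-103)*(2 - 6125)/2 = -2916 - (-103)*(-6123)/2 = -2916 - 1*630669/2 = -2916 - 630669/2 = -636501/2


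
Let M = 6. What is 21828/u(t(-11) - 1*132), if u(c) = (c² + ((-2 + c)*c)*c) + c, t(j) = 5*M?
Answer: -214/10507 ≈ -0.020367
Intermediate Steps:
t(j) = 30 (t(j) = 5*6 = 30)
u(c) = c + c² + c²*(-2 + c) (u(c) = (c² + (c*(-2 + c))*c) + c = (c² + c²*(-2 + c)) + c = c + c² + c²*(-2 + c))
21828/u(t(-11) - 1*132) = 21828/(((30 - 1*132)*(1 + (30 - 1*132)² - (30 - 1*132)))) = 21828/(((30 - 132)*(1 + (30 - 132)² - (30 - 132)))) = 21828/((-102*(1 + (-102)² - 1*(-102)))) = 21828/((-102*(1 + 10404 + 102))) = 21828/((-102*10507)) = 21828/(-1071714) = 21828*(-1/1071714) = -214/10507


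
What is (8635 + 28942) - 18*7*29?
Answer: 33923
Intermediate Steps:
(8635 + 28942) - 18*7*29 = 37577 - 126*29 = 37577 - 3654 = 33923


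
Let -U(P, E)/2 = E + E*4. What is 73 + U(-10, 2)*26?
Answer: -447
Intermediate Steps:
U(P, E) = -10*E (U(P, E) = -2*(E + E*4) = -2*(E + 4*E) = -10*E)
73 + U(-10, 2)*26 = 73 - 10*2*26 = 73 - 20*26 = 73 - 520 = -447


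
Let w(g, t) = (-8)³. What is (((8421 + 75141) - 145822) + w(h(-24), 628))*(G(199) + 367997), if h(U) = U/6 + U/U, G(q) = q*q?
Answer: -25585741656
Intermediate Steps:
G(q) = q²
h(U) = 1 + U/6 (h(U) = U*(⅙) + 1 = U/6 + 1 = 1 + U/6)
w(g, t) = -512
(((8421 + 75141) - 145822) + w(h(-24), 628))*(G(199) + 367997) = (((8421 + 75141) - 145822) - 512)*(199² + 367997) = ((83562 - 145822) - 512)*(39601 + 367997) = (-62260 - 512)*407598 = -62772*407598 = -25585741656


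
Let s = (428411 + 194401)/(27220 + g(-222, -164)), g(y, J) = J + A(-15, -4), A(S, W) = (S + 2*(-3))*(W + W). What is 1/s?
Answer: 6806/155703 ≈ 0.043711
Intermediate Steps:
A(S, W) = 2*W*(-6 + S) (A(S, W) = (S - 6)*(2*W) = (-6 + S)*(2*W) = 2*W*(-6 + S))
g(y, J) = 168 + J (g(y, J) = J + 2*(-4)*(-6 - 15) = J + 2*(-4)*(-21) = J + 168 = 168 + J)
s = 155703/6806 (s = (428411 + 194401)/(27220 + (168 - 164)) = 622812/(27220 + 4) = 622812/27224 = 622812*(1/27224) = 155703/6806 ≈ 22.877)
1/s = 1/(155703/6806) = 6806/155703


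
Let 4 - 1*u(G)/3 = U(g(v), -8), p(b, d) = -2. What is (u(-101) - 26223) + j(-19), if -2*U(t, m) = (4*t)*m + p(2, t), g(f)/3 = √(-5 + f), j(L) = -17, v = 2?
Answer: -26231 - 144*I*√3 ≈ -26231.0 - 249.42*I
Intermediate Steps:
g(f) = 3*√(-5 + f)
U(t, m) = 1 - 2*m*t (U(t, m) = -((4*t)*m - 2)/2 = -(4*m*t - 2)/2 = -(-2 + 4*m*t)/2 = 1 - 2*m*t)
u(G) = 9 - 144*I*√3 (u(G) = 12 - 3*(1 - 2*(-8)*3*√(-5 + 2)) = 12 - 3*(1 - 2*(-8)*3*√(-3)) = 12 - 3*(1 - 2*(-8)*3*(I*√3)) = 12 - 3*(1 - 2*(-8)*3*I*√3) = 12 - 3*(1 + 48*I*√3) = 12 + (-3 - 144*I*√3) = 9 - 144*I*√3)
(u(-101) - 26223) + j(-19) = ((9 - 144*I*√3) - 26223) - 17 = (-26214 - 144*I*√3) - 17 = -26231 - 144*I*√3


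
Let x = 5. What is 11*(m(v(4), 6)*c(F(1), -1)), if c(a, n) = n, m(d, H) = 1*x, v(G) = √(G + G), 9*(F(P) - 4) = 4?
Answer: -55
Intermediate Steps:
F(P) = 40/9 (F(P) = 4 + (⅑)*4 = 4 + 4/9 = 40/9)
v(G) = √2*√G (v(G) = √(2*G) = √2*√G)
m(d, H) = 5 (m(d, H) = 1*5 = 5)
11*(m(v(4), 6)*c(F(1), -1)) = 11*(5*(-1)) = 11*(-5) = -55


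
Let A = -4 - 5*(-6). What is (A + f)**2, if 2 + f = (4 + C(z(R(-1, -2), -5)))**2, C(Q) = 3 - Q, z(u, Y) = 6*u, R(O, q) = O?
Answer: 37249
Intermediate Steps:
A = 26 (A = -4 + 30 = 26)
f = 167 (f = -2 + (4 + (3 - 6*(-1)))**2 = -2 + (4 + (3 - 1*(-6)))**2 = -2 + (4 + (3 + 6))**2 = -2 + (4 + 9)**2 = -2 + 13**2 = -2 + 169 = 167)
(A + f)**2 = (26 + 167)**2 = 193**2 = 37249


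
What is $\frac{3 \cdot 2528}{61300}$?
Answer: $\frac{1896}{15325} \approx 0.12372$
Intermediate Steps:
$\frac{3 \cdot 2528}{61300} = 7584 \cdot \frac{1}{61300} = \frac{1896}{15325}$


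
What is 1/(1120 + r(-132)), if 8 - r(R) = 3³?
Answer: 1/1101 ≈ 0.00090826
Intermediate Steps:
r(R) = -19 (r(R) = 8 - 1*3³ = 8 - 1*27 = 8 - 27 = -19)
1/(1120 + r(-132)) = 1/(1120 - 19) = 1/1101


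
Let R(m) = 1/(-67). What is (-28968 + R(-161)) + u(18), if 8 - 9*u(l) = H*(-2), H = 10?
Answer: -17465837/603 ≈ -28965.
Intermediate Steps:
u(l) = 28/9 (u(l) = 8/9 - 10*(-2)/9 = 8/9 - 1/9*(-20) = 8/9 + 20/9 = 28/9)
R(m) = -1/67
(-28968 + R(-161)) + u(18) = (-28968 - 1/67) + 28/9 = -1940857/67 + 28/9 = -17465837/603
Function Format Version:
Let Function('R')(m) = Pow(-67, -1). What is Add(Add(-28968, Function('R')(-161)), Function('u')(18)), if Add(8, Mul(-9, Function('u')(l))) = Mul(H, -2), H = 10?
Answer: Rational(-17465837, 603) ≈ -28965.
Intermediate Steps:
Function('u')(l) = Rational(28, 9) (Function('u')(l) = Add(Rational(8, 9), Mul(Rational(-1, 9), Mul(10, -2))) = Add(Rational(8, 9), Mul(Rational(-1, 9), -20)) = Add(Rational(8, 9), Rational(20, 9)) = Rational(28, 9))
Function('R')(m) = Rational(-1, 67)
Add(Add(-28968, Function('R')(-161)), Function('u')(18)) = Add(Add(-28968, Rational(-1, 67)), Rational(28, 9)) = Add(Rational(-1940857, 67), Rational(28, 9)) = Rational(-17465837, 603)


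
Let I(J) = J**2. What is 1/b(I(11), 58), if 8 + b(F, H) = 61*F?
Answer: 1/7373 ≈ 0.00013563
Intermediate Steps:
b(F, H) = -8 + 61*F
1/b(I(11), 58) = 1/(-8 + 61*11**2) = 1/(-8 + 61*121) = 1/(-8 + 7381) = 1/7373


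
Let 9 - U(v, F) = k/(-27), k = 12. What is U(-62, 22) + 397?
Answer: 3658/9 ≈ 406.44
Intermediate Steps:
U(v, F) = 85/9 (U(v, F) = 9 - 12/(-27) = 9 - 12*(-1)/27 = 9 - 1*(-4/9) = 9 + 4/9 = 85/9)
U(-62, 22) + 397 = 85/9 + 397 = 3658/9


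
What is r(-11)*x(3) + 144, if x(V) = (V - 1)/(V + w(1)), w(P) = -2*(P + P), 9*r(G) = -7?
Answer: 1310/9 ≈ 145.56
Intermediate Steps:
r(G) = -7/9 (r(G) = (⅑)*(-7) = -7/9)
w(P) = -4*P
x(V) = (-1 + V)/(-4 + V) (x(V) = (V - 1)/(V - 4*1) = (-1 + V)/(V - 4) = (-1 + V)/(-4 + V))
r(-11)*x(3) + 144 = -7*(-1 + 3)/(9*(-4 + 3)) + 144 = -7*2/(9*(-1)) + 144 = -(-7)*2/9 + 144 = -7/9*(-2) + 144 = 14/9 + 144 = 1310/9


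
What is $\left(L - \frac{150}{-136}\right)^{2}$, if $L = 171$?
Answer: $\frac{136960209}{4624} \approx 29619.0$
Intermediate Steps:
$\left(L - \frac{150}{-136}\right)^{2} = \left(171 - \frac{150}{-136}\right)^{2} = \left(171 - - \frac{75}{68}\right)^{2} = \left(171 + \frac{75}{68}\right)^{2} = \left(\frac{11703}{68}\right)^{2} = \frac{136960209}{4624}$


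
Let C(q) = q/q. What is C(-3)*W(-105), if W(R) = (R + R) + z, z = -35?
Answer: -245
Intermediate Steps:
W(R) = -35 + 2*R (W(R) = (R + R) - 35 = 2*R - 35 = -35 + 2*R)
C(q) = 1
C(-3)*W(-105) = 1*(-35 + 2*(-105)) = 1*(-35 - 210) = 1*(-245) = -245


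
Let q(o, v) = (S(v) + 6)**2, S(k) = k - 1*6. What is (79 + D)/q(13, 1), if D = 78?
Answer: 157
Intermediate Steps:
S(k) = -6 + k (S(k) = k - 6 = -6 + k)
q(o, v) = v**2 (q(o, v) = ((-6 + v) + 6)**2 = v**2)
(79 + D)/q(13, 1) = (79 + 78)/(1**2) = 157/1 = 1*157 = 157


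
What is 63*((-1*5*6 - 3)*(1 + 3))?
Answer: -8316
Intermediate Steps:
63*((-1*5*6 - 3)*(1 + 3)) = 63*((-5*6 - 3)*4) = 63*((-30 - 3)*4) = 63*(-33*4) = 63*(-132) = -8316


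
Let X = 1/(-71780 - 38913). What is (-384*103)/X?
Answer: 4378129536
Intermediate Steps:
X = -1/110693 (X = 1/(-110693) = -1/110693 ≈ -9.0340e-6)
(-384*103)/X = (-384*103)/(-1/110693) = -39552*(-110693) = 4378129536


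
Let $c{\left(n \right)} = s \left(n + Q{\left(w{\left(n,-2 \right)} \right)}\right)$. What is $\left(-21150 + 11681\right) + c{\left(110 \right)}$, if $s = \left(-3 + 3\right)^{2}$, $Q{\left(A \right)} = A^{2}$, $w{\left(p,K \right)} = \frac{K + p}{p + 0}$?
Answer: $-9469$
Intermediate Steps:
$w{\left(p,K \right)} = \frac{K + p}{p}$
$s = 0$ ($s = 0^{2} = 0$)
$c{\left(n \right)} = 0$ ($c{\left(n \right)} = 0 \left(n + \left(\frac{-2 + n}{n}\right)^{2}\right) = 0 \left(n + \frac{\left(-2 + n\right)^{2}}{n^{2}}\right) = 0$)
$\left(-21150 + 11681\right) + c{\left(110 \right)} = \left(-21150 + 11681\right) + 0 = -9469 + 0 = -9469$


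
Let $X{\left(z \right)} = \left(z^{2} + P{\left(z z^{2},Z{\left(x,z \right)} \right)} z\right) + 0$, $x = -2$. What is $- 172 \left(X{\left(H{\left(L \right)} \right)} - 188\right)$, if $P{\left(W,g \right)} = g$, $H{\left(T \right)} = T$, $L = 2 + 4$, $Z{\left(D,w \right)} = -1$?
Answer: $27176$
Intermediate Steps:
$L = 6$
$X{\left(z \right)} = z^{2} - z$ ($X{\left(z \right)} = \left(z^{2} - z\right) + 0 = z^{2} - z$)
$- 172 \left(X{\left(H{\left(L \right)} \right)} - 188\right) = - 172 \left(6 \left(-1 + 6\right) - 188\right) = - 172 \left(6 \cdot 5 - 188\right) = - 172 \left(30 - 188\right) = \left(-172\right) \left(-158\right) = 27176$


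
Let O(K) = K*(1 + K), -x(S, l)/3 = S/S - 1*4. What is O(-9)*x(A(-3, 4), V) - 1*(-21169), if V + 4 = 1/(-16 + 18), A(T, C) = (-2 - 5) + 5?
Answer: 21817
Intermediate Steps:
A(T, C) = -2 (A(T, C) = -7 + 5 = -2)
V = -7/2 (V = -4 + 1/(-16 + 18) = -4 + 1/2 = -4 + ½ = -7/2 ≈ -3.5000)
x(S, l) = 9 (x(S, l) = -3*(S/S - 1*4) = -3*(1 - 4) = -3*(-3) = 9)
O(-9)*x(A(-3, 4), V) - 1*(-21169) = -9*(1 - 9)*9 - 1*(-21169) = -9*(-8)*9 + 21169 = 72*9 + 21169 = 648 + 21169 = 21817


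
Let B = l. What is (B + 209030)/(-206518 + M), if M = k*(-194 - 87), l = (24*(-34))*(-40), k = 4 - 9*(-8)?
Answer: -120835/113937 ≈ -1.0605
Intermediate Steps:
k = 76 (k = 4 + 72 = 76)
l = 32640 (l = -816*(-40) = 32640)
B = 32640
M = -21356 (M = 76*(-194 - 87) = 76*(-281) = -21356)
(B + 209030)/(-206518 + M) = (32640 + 209030)/(-206518 - 21356) = 241670/(-227874) = 241670*(-1/227874) = -120835/113937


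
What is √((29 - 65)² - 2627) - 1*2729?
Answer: -2729 + 11*I*√11 ≈ -2729.0 + 36.483*I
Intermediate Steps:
√((29 - 65)² - 2627) - 1*2729 = √((-36)² - 2627) - 2729 = √(1296 - 2627) - 2729 = √(-1331) - 2729 = 11*I*√11 - 2729 = -2729 + 11*I*√11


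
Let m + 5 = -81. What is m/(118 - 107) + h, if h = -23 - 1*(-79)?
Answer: 530/11 ≈ 48.182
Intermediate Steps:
h = 56 (h = -23 + 79 = 56)
m = -86 (m = -5 - 81 = -86)
m/(118 - 107) + h = -86/(118 - 107) + 56 = -86/11 + 56 = 530/11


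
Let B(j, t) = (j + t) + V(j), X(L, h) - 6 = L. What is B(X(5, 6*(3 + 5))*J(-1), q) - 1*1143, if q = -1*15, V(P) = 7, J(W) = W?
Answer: -1162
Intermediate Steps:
X(L, h) = 6 + L
q = -15
B(j, t) = 7 + j + t (B(j, t) = (j + t) + 7 = 7 + j + t)
B(X(5, 6*(3 + 5))*J(-1), q) - 1*1143 = (7 + (6 + 5)*(-1) - 15) - 1*1143 = (7 + 11*(-1) - 15) - 1143 = (7 - 11 - 15) - 1143 = -19 - 1143 = -1162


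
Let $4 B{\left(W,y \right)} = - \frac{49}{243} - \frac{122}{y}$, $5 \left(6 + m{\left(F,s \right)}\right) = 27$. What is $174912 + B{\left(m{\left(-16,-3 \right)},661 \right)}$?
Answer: $\frac{112379498669}{642492} \approx 1.7491 \cdot 10^{5}$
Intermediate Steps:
$m{\left(F,s \right)} = - \frac{3}{5}$ ($m{\left(F,s \right)} = -6 + \frac{1}{5} \cdot 27 = -6 + \frac{27}{5} = - \frac{3}{5}$)
$B{\left(W,y \right)} = - \frac{49}{972} - \frac{61}{2 y}$ ($B{\left(W,y \right)} = \frac{- \frac{49}{243} - \frac{122}{y}}{4} = - \frac{49}{972} - \frac{61}{2 y}$)
$174912 + B{\left(m{\left(-16,-3 \right)},661 \right)} = 174912 + \frac{-29646 - 32389}{972 \cdot 661} = 174912 + \frac{1}{972} \cdot \frac{1}{661} \left(-29646 - 32389\right) = 174912 + \frac{1}{972} \cdot \frac{1}{661} \left(-62035\right) = 174912 - \frac{62035}{642492} = \frac{112379498669}{642492}$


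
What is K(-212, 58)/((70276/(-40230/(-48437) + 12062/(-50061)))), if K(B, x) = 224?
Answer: 2163880768/1151389000509 ≈ 0.0018794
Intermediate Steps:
K(-212, 58)/((70276/(-40230/(-48437) + 12062/(-50061)))) = 224/((70276/(-40230/(-48437) + 12062/(-50061)))) = 224/((70276/(-40230*(-1/48437) + 12062*(-1/50061)))) = 224/((70276/(40230/48437 - 326/1353))) = 224/((70276/(38640728/65535261))) = 224/((70276*(65535261/38640728))) = 224/(1151389000509/9660182) = 224*(9660182/1151389000509) = 2163880768/1151389000509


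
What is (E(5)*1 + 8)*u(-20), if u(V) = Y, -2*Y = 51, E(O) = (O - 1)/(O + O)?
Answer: -1071/5 ≈ -214.20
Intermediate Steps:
E(O) = (-1 + O)/(2*O) (E(O) = (-1 + O)/((2*O)) = (-1 + O)*(1/(2*O)) = (-1 + O)/(2*O))
Y = -51/2 (Y = -½*51 = -51/2 ≈ -25.500)
u(V) = -51/2
(E(5)*1 + 8)*u(-20) = (((½)*(-1 + 5)/5)*1 + 8)*(-51/2) = (((½)*(⅕)*4)*1 + 8)*(-51/2) = ((⅖)*1 + 8)*(-51/2) = (⅖ + 8)*(-51/2) = (42/5)*(-51/2) = -1071/5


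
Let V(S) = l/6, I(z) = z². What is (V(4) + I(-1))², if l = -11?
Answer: 25/36 ≈ 0.69444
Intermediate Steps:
V(S) = -11/6
(V(4) + I(-1))² = (-11/6 + (-1)²)² = (-11/6 + 1)² = (-⅚)² = 25/36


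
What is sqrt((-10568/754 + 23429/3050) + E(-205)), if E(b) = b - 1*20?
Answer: I*sqrt(12234390983698)/229970 ≈ 15.21*I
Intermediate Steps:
E(b) = -20 + b (E(b) = b - 20 = -20 + b)
sqrt((-10568/754 + 23429/3050) + E(-205)) = sqrt((-10568/754 + 23429/3050) + (-20 - 205)) = sqrt((-10568*1/754 + 23429*(1/3050)) - 225) = sqrt((-5284/377 + 23429/3050) - 225) = sqrt(-7283467/1149850 - 225) = sqrt(-265999717/1149850) = I*sqrt(12234390983698)/229970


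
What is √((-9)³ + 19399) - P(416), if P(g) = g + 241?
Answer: -657 + √18670 ≈ -520.36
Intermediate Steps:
P(g) = 241 + g
√((-9)³ + 19399) - P(416) = √((-9)³ + 19399) - (241 + 416) = √(-729 + 19399) - 1*657 = √18670 - 657 = -657 + √18670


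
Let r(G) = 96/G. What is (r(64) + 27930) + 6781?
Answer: 69425/2 ≈ 34713.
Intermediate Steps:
(r(64) + 27930) + 6781 = (96/64 + 27930) + 6781 = (96*(1/64) + 27930) + 6781 = (3/2 + 27930) + 6781 = 55863/2 + 6781 = 69425/2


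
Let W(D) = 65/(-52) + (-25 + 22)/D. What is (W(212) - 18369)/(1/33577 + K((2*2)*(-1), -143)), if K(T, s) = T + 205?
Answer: -16345686524/178847917 ≈ -91.394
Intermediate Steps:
W(D) = -5/4 - 3/D (W(D) = 65*(-1/52) - 3/D = -5/4 - 3/D)
K(T, s) = 205 + T
(W(212) - 18369)/(1/33577 + K((2*2)*(-1), -143)) = ((-5/4 - 3/212) - 18369)/(1/33577 + (205 + (2*2)*(-1))) = ((-5/4 - 3*1/212) - 18369)/(1/33577 + (205 + 4*(-1))) = ((-5/4 - 3/212) - 18369)/(1/33577 + (205 - 4)) = (-67/53 - 18369)/(1/33577 + 201) = -973624/(53*6748978/33577) = -973624/53*33577/6748978 = -16345686524/178847917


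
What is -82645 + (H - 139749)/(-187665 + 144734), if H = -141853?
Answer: -3547750893/42931 ≈ -82639.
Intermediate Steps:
-82645 + (H - 139749)/(-187665 + 144734) = -82645 + (-141853 - 139749)/(-187665 + 144734) = -82645 - 281602/(-42931) = -82645 - 281602*(-1/42931) = -82645 + 281602/42931 = -3547750893/42931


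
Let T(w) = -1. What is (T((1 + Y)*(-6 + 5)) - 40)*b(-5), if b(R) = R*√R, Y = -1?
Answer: 205*I*√5 ≈ 458.39*I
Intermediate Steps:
b(R) = R^(3/2)
(T((1 + Y)*(-6 + 5)) - 40)*b(-5) = (-1 - 40)*(-5)^(3/2) = -(-205)*I*√5 = 205*I*√5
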